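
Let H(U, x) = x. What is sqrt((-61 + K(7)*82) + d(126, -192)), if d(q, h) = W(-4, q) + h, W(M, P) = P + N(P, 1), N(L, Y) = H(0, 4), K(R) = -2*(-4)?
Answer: sqrt(533) ≈ 23.087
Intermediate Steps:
K(R) = 8
N(L, Y) = 4
W(M, P) = 4 + P (W(M, P) = P + 4 = 4 + P)
d(q, h) = 4 + h + q (d(q, h) = (4 + q) + h = 4 + h + q)
sqrt((-61 + K(7)*82) + d(126, -192)) = sqrt((-61 + 8*82) + (4 - 192 + 126)) = sqrt((-61 + 656) - 62) = sqrt(595 - 62) = sqrt(533)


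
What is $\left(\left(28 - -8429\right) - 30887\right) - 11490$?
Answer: $-33920$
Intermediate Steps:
$\left(\left(28 - -8429\right) - 30887\right) - 11490 = \left(\left(28 + 8429\right) - 30887\right) - 11490 = \left(8457 - 30887\right) - 11490 = -22430 - 11490 = -33920$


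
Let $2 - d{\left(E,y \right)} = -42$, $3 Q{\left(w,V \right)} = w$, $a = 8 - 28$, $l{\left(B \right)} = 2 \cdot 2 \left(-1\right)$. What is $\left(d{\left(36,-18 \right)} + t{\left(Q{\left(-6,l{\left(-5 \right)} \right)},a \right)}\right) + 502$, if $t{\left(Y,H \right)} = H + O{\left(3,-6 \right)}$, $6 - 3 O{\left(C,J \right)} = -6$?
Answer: $530$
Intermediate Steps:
$O{\left(C,J \right)} = 4$ ($O{\left(C,J \right)} = 2 - -2 = 2 + 2 = 4$)
$l{\left(B \right)} = -4$ ($l{\left(B \right)} = 4 \left(-1\right) = -4$)
$a = -20$
$Q{\left(w,V \right)} = \frac{w}{3}$
$d{\left(E,y \right)} = 44$ ($d{\left(E,y \right)} = 2 - -42 = 2 + 42 = 44$)
$t{\left(Y,H \right)} = 4 + H$ ($t{\left(Y,H \right)} = H + 4 = 4 + H$)
$\left(d{\left(36,-18 \right)} + t{\left(Q{\left(-6,l{\left(-5 \right)} \right)},a \right)}\right) + 502 = \left(44 + \left(4 - 20\right)\right) + 502 = \left(44 - 16\right) + 502 = 28 + 502 = 530$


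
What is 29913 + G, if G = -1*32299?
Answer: -2386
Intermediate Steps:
G = -32299
29913 + G = 29913 - 32299 = -2386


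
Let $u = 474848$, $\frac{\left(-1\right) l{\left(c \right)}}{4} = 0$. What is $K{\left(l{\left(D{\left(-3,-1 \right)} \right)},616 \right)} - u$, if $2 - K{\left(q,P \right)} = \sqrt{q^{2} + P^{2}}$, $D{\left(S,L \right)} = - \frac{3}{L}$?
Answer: $-475462$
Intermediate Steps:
$l{\left(c \right)} = 0$ ($l{\left(c \right)} = \left(-4\right) 0 = 0$)
$K{\left(q,P \right)} = 2 - \sqrt{P^{2} + q^{2}}$ ($K{\left(q,P \right)} = 2 - \sqrt{q^{2} + P^{2}} = 2 - \sqrt{P^{2} + q^{2}}$)
$K{\left(l{\left(D{\left(-3,-1 \right)} \right)},616 \right)} - u = \left(2 - \sqrt{616^{2} + 0^{2}}\right) - 474848 = \left(2 - \sqrt{379456 + 0}\right) - 474848 = \left(2 - \sqrt{379456}\right) - 474848 = \left(2 - 616\right) - 474848 = -614 - 474848 = -475462$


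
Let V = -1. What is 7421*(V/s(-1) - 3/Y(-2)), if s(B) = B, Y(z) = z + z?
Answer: 51947/4 ≈ 12987.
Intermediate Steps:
Y(z) = 2*z
7421*(V/s(-1) - 3/Y(-2)) = 7421*(-1/(-1) - 3/(2*(-2))) = 7421*(-1*(-1) - 3/(-4)) = 7421*(1 - 3*(-¼)) = 7421*(1 + ¾) = 7421*(7/4) = 51947/4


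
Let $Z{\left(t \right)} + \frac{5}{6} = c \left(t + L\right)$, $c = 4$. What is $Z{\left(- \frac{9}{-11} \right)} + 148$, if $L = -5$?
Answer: $\frac{8609}{66} \approx 130.44$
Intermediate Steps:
$Z{\left(t \right)} = - \frac{125}{6} + 4 t$ ($Z{\left(t \right)} = - \frac{5}{6} + 4 \left(t - 5\right) = - \frac{5}{6} + 4 \left(-5 + t\right) = - \frac{5}{6} + \left(-20 + 4 t\right) = - \frac{125}{6} + 4 t$)
$Z{\left(- \frac{9}{-11} \right)} + 148 = \left(- \frac{125}{6} + 4 \left(- \frac{9}{-11}\right)\right) + 148 = \left(- \frac{125}{6} + 4 \left(\left(-9\right) \left(- \frac{1}{11}\right)\right)\right) + 148 = \left(- \frac{125}{6} + 4 \cdot \frac{9}{11}\right) + 148 = \left(- \frac{125}{6} + \frac{36}{11}\right) + 148 = - \frac{1159}{66} + 148 = \frac{8609}{66}$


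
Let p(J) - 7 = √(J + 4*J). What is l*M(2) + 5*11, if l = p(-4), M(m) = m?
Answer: 69 + 4*I*√5 ≈ 69.0 + 8.9443*I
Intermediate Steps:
p(J) = 7 + √5*√J (p(J) = 7 + √(J + 4*J) = 7 + √(5*J) = 7 + √5*√J)
l = 7 + 2*I*√5 (l = 7 + √5*√(-4) = 7 + √5*(2*I) = 7 + 2*I*√5 ≈ 7.0 + 4.4721*I)
l*M(2) + 5*11 = (7 + 2*I*√5)*2 + 5*11 = (14 + 4*I*√5) + 55 = 69 + 4*I*√5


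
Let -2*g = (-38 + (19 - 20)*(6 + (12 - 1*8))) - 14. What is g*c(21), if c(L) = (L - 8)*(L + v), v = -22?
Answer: -403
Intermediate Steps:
c(L) = (-22 + L)*(-8 + L) (c(L) = (L - 8)*(L - 22) = (-8 + L)*(-22 + L) = (-22 + L)*(-8 + L))
g = 31 (g = -((-38 + (19 - 20)*(6 + (12 - 1*8))) - 14)/2 = -((-38 - (6 + (12 - 8))) - 14)/2 = -((-38 - (6 + 4)) - 14)/2 = -((-38 - 1*10) - 14)/2 = -((-38 - 10) - 14)/2 = -(-48 - 14)/2 = -½*(-62) = 31)
g*c(21) = 31*(176 + 21² - 30*21) = 31*(176 + 441 - 630) = 31*(-13) = -403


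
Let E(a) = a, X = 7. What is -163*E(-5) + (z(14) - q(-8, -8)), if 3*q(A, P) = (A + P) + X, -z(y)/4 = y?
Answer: 762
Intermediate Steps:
z(y) = -4*y
q(A, P) = 7/3 + A/3 + P/3 (q(A, P) = ((A + P) + 7)/3 = (7 + A + P)/3 = 7/3 + A/3 + P/3)
-163*E(-5) + (z(14) - q(-8, -8)) = -163*(-5) + (-4*14 - (7/3 + (1/3)*(-8) + (1/3)*(-8))) = 815 + (-56 - (7/3 - 8/3 - 8/3)) = 815 + (-56 - 1*(-3)) = 815 + (-56 + 3) = 815 - 53 = 762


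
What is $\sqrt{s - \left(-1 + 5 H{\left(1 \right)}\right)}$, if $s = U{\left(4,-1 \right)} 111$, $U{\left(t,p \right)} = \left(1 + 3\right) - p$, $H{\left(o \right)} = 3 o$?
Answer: $\sqrt{541} \approx 23.259$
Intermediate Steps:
$U{\left(t,p \right)} = 4 - p$
$s = 555$ ($s = \left(4 - -1\right) 111 = \left(4 + 1\right) 111 = 5 \cdot 111 = 555$)
$\sqrt{s - \left(-1 + 5 H{\left(1 \right)}\right)} = \sqrt{555 + \left(1 - 5 \cdot 3 \cdot 1\right)} = \sqrt{555 + \left(1 - 15\right)} = \sqrt{555 - 14} = \sqrt{541}$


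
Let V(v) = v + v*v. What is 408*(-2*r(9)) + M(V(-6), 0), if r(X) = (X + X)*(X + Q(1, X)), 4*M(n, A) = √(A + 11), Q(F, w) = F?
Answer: -146880 + √11/4 ≈ -1.4688e+5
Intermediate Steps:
V(v) = v + v²
M(n, A) = √(11 + A)/4 (M(n, A) = √(A + 11)/4 = √(11 + A)/4)
r(X) = 2*X*(1 + X) (r(X) = (X + X)*(X + 1) = (2*X)*(1 + X) = 2*X*(1 + X))
408*(-2*r(9)) + M(V(-6), 0) = 408*(-4*9*(1 + 9)) + √(11 + 0)/4 = 408*(-4*9*10) + √11/4 = 408*(-2*180) + √11/4 = 408*(-360) + √11/4 = -146880 + √11/4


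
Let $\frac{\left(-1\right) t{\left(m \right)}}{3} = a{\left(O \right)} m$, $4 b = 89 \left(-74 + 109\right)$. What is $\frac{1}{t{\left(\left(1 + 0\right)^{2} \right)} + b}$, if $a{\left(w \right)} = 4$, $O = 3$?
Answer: $\frac{4}{3067} \approx 0.0013042$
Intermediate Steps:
$b = \frac{3115}{4}$ ($b = \frac{89 \left(-74 + 109\right)}{4} = \frac{89 \cdot 35}{4} = \frac{1}{4} \cdot 3115 = \frac{3115}{4} \approx 778.75$)
$t{\left(m \right)} = - 12 m$ ($t{\left(m \right)} = - 3 \cdot 4 m = - 12 m$)
$\frac{1}{t{\left(\left(1 + 0\right)^{2} \right)} + b} = \frac{1}{- 12 \left(1 + 0\right)^{2} + \frac{3115}{4}} = \frac{1}{- 12 \cdot 1^{2} + \frac{3115}{4}} = \frac{1}{\left(-12\right) 1 + \frac{3115}{4}} = \frac{1}{-12 + \frac{3115}{4}} = \frac{1}{\frac{3067}{4}} = \frac{4}{3067}$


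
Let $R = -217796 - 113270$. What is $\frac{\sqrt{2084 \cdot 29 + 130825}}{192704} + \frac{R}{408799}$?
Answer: $- \frac{331066}{408799} + \frac{\sqrt{191261}}{192704} \approx -0.80758$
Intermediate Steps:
$R = -331066$
$\frac{\sqrt{2084 \cdot 29 + 130825}}{192704} + \frac{R}{408799} = \frac{\sqrt{2084 \cdot 29 + 130825}}{192704} - \frac{331066}{408799} = \sqrt{60436 + 130825} \cdot \frac{1}{192704} - \frac{331066}{408799} = \sqrt{191261} \cdot \frac{1}{192704} - \frac{331066}{408799} = \frac{\sqrt{191261}}{192704} - \frac{331066}{408799} = - \frac{331066}{408799} + \frac{\sqrt{191261}}{192704}$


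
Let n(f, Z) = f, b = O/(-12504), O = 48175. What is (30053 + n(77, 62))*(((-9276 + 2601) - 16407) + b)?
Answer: -4348745802695/6252 ≈ -6.9558e+8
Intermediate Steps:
b = -48175/12504 (b = 48175/(-12504) = 48175*(-1/12504) = -48175/12504 ≈ -3.8528)
(30053 + n(77, 62))*(((-9276 + 2601) - 16407) + b) = (30053 + 77)*(((-9276 + 2601) - 16407) - 48175/12504) = 30130*((-6675 - 16407) - 48175/12504) = 30130*(-23082 - 48175/12504) = 30130*(-288665503/12504) = -4348745802695/6252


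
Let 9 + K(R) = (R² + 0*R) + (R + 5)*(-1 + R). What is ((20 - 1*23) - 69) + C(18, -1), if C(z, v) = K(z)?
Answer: 634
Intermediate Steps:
K(R) = -9 + R² + (-1 + R)*(5 + R) (K(R) = -9 + ((R² + 0*R) + (R + 5)*(-1 + R)) = -9 + ((R² + 0) + (5 + R)*(-1 + R)) = -9 + (R² + (-1 + R)*(5 + R)) = -9 + R² + (-1 + R)*(5 + R))
C(z, v) = -14 + 2*z² + 4*z
((20 - 1*23) - 69) + C(18, -1) = ((20 - 1*23) - 69) + (-14 + 2*18² + 4*18) = ((20 - 23) - 69) + (-14 + 2*324 + 72) = (-3 - 69) + (-14 + 648 + 72) = -72 + 706 = 634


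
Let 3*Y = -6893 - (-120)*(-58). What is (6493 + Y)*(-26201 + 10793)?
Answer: -28895136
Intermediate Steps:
Y = -13853/3 (Y = (-6893 - (-120)*(-58))/3 = (-6893 - 1*6960)/3 = (-6893 - 6960)/3 = (⅓)*(-13853) = -13853/3 ≈ -4617.7)
(6493 + Y)*(-26201 + 10793) = (6493 - 13853/3)*(-26201 + 10793) = (5626/3)*(-15408) = -28895136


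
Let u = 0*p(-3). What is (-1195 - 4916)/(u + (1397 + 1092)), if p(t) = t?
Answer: -6111/2489 ≈ -2.4552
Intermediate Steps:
u = 0 (u = 0*(-3) = 0)
(-1195 - 4916)/(u + (1397 + 1092)) = (-1195 - 4916)/(0 + (1397 + 1092)) = -6111/(0 + 2489) = -6111/2489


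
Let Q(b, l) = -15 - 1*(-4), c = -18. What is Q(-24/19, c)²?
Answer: 121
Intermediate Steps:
Q(b, l) = -11 (Q(b, l) = -15 + 4 = -11)
Q(-24/19, c)² = (-11)² = 121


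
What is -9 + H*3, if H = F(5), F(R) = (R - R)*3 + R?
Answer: 6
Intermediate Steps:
F(R) = R (F(R) = 0*3 + R = 0 + R = R)
H = 5
-9 + H*3 = -9 + 5*3 = -9 + 15 = 6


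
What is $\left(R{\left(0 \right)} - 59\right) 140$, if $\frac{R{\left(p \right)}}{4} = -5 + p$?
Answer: $-11060$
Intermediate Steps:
$R{\left(p \right)} = -20 + 4 p$ ($R{\left(p \right)} = 4 \left(-5 + p\right) = -20 + 4 p$)
$\left(R{\left(0 \right)} - 59\right) 140 = \left(\left(-20 + 4 \cdot 0\right) - 59\right) 140 = \left(\left(-20 + 0\right) - 59\right) 140 = \left(-20 - 59\right) 140 = \left(-79\right) 140 = -11060$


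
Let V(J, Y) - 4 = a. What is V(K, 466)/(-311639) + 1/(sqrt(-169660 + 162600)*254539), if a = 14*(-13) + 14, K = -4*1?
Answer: 164/311639 - I*sqrt(1765)/898522670 ≈ 0.00052625 - 4.6757e-8*I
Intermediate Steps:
K = -4
a = -168 (a = -182 + 14 = -168)
V(J, Y) = -164 (V(J, Y) = 4 - 168 = -164)
V(K, 466)/(-311639) + 1/(sqrt(-169660 + 162600)*254539) = -164/(-311639) + 1/(sqrt(-169660 + 162600)*254539) = -164*(-1/311639) + (1/254539)/sqrt(-7060) = 164/311639 + (1/254539)/(2*I*sqrt(1765)) = 164/311639 - I*sqrt(1765)/3530*(1/254539) = 164/311639 - I*sqrt(1765)/898522670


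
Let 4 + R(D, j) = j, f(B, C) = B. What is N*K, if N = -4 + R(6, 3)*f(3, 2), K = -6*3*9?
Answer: 1134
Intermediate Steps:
K = -162 (K = -18*9 = -162)
R(D, j) = -4 + j
N = -7 (N = -4 + (-4 + 3)*3 = -4 - 1*3 = -4 - 3 = -7)
N*K = -7*(-162) = 1134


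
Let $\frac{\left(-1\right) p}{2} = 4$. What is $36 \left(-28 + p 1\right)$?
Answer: $-1296$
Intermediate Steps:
$p = -8$ ($p = \left(-2\right) 4 = -8$)
$36 \left(-28 + p 1\right) = 36 \left(-28 - 8\right) = 36 \left(-36\right) = -1296$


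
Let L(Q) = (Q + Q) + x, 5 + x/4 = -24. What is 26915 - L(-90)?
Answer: 27211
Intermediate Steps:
x = -116 (x = -20 + 4*(-24) = -20 - 96 = -116)
L(Q) = -116 + 2*Q (L(Q) = (Q + Q) - 116 = 2*Q - 116 = -116 + 2*Q)
26915 - L(-90) = 26915 - (-116 + 2*(-90)) = 26915 - (-116 - 180) = 26915 - 1*(-296) = 26915 + 296 = 27211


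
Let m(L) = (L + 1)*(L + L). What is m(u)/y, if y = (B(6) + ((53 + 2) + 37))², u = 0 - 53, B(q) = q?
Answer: 1378/2401 ≈ 0.57393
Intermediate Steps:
u = -53
y = 9604 (y = (6 + ((53 + 2) + 37))² = (6 + (55 + 37))² = (6 + 92)² = 98² = 9604)
m(L) = 2*L*(1 + L) (m(L) = (1 + L)*(2*L) = 2*L*(1 + L))
m(u)/y = (2*(-53)*(1 - 53))/9604 = (2*(-53)*(-52))*(1/9604) = 5512*(1/9604) = 1378/2401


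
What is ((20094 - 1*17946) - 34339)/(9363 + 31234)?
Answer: -32191/40597 ≈ -0.79294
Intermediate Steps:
((20094 - 1*17946) - 34339)/(9363 + 31234) = ((20094 - 17946) - 34339)/40597 = (2148 - 34339)*(1/40597) = -32191*1/40597 = -32191/40597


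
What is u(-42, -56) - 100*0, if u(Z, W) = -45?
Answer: -45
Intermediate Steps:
u(-42, -56) - 100*0 = -45 - 100*0 = -45 - 1*0 = -45 + 0 = -45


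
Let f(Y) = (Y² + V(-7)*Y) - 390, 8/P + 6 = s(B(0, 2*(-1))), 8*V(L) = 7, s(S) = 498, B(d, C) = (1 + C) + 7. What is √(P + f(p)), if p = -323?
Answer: √25091480694/492 ≈ 321.96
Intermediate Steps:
B(d, C) = 8 + C
V(L) = 7/8 (V(L) = (⅛)*7 = 7/8)
P = 2/123 (P = 8/(-6 + 498) = 8/492 = 8*(1/492) = 2/123 ≈ 0.016260)
f(Y) = -390 + Y² + 7*Y/8 (f(Y) = (Y² + 7*Y/8) - 390 = -390 + Y² + 7*Y/8)
√(P + f(p)) = √(2/123 + (-390 + (-323)² + (7/8)*(-323))) = √(2/123 + (-390 + 104329 - 2261/8)) = √(2/123 + 829251/8) = √(101997889/984) = √25091480694/492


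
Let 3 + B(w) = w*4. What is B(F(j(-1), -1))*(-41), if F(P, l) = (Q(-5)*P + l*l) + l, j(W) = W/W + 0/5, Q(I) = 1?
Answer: -41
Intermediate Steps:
j(W) = 1 (j(W) = 1 + 0*(⅕) = 1 + 0 = 1)
F(P, l) = P + l + l² (F(P, l) = (1*P + l*l) + l = (P + l²) + l = P + l + l²)
B(w) = -3 + 4*w (B(w) = -3 + w*4 = -3 + 4*w)
B(F(j(-1), -1))*(-41) = (-3 + 4*(1 - 1 + (-1)²))*(-41) = (-3 + 4*(1 - 1 + 1))*(-41) = (-3 + 4*1)*(-41) = (-3 + 4)*(-41) = 1*(-41) = -41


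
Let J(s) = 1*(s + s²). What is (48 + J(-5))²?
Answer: 4624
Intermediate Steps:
J(s) = s + s²
(48 + J(-5))² = (48 - 5*(1 - 5))² = (48 - 5*(-4))² = (48 + 20)² = 68² = 4624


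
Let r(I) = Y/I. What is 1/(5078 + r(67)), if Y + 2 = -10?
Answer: 67/340214 ≈ 0.00019693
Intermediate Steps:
Y = -12 (Y = -2 - 10 = -12)
r(I) = -12/I
1/(5078 + r(67)) = 1/(5078 - 12/67) = 1/(340214/67) = 67/340214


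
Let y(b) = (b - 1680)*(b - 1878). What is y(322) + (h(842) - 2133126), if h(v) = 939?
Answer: -19139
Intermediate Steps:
y(b) = (-1878 + b)*(-1680 + b) (y(b) = (-1680 + b)*(-1878 + b) = (-1878 + b)*(-1680 + b))
y(322) + (h(842) - 2133126) = (3155040 + 322² - 3558*322) + (939 - 2133126) = (3155040 + 103684 - 1145676) - 2132187 = 2113048 - 2132187 = -19139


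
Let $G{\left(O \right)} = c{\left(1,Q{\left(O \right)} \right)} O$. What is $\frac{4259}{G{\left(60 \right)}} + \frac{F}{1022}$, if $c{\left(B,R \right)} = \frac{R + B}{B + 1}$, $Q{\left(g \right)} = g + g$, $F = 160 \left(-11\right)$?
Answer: $- \frac{1018051}{1854930} \approx -0.54883$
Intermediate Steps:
$F = -1760$
$Q{\left(g \right)} = 2 g$
$c{\left(B,R \right)} = \frac{B + R}{1 + B}$
$G{\left(O \right)} = O \left(\frac{1}{2} + O\right)$ ($G{\left(O \right)} = \frac{1 + 2 O}{1 + 1} O = \frac{1 + 2 O}{2} O = \left(\frac{1}{2} + O\right) O = O \left(\frac{1}{2} + O\right)$)
$\frac{4259}{G{\left(60 \right)}} + \frac{F}{1022} = \frac{4259}{60 \left(\frac{1}{2} + 60\right)} - \frac{1760}{1022} = \frac{4259}{60 \cdot \frac{121}{2}} - \frac{880}{511} = \frac{4259}{3630} - \frac{880}{511} = - \frac{1018051}{1854930}$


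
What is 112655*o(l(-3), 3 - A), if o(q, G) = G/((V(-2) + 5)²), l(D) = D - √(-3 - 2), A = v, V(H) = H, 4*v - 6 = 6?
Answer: 0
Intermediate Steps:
v = 3 (v = 3/2 + (¼)*6 = 3/2 + 3/2 = 3)
A = 3
l(D) = D - I*√5 (l(D) = D - √(-5) = D - I*√5)
o(q, G) = G/9 (o(q, G) = G/((-2 + 5)²) = G/(3²) = G/9)
112655*o(l(-3), 3 - A) = 112655*((3 - 1*3)/9) = 112655*((3 - 3)/9) = 112655*((⅑)*0) = 112655*0 = 0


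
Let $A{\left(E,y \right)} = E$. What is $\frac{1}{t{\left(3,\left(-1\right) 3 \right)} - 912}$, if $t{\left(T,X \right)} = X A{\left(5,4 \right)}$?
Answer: $- \frac{1}{927} \approx -0.0010787$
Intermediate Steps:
$t{\left(T,X \right)} = 5 X$ ($t{\left(T,X \right)} = X 5 = 5 X$)
$\frac{1}{t{\left(3,\left(-1\right) 3 \right)} - 912} = \frac{1}{5 \left(\left(-1\right) 3\right) - 912} = \frac{1}{5 \left(-3\right) - 912} = \frac{1}{-15 - 912} = \frac{1}{-927} = - \frac{1}{927}$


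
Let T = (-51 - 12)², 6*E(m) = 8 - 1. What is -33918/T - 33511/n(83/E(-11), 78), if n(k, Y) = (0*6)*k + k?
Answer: -105325253/219618 ≈ -479.58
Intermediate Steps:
E(m) = 7/6 (E(m) = (8 - 1)/6 = (⅙)*7 = 7/6)
n(k, Y) = k (n(k, Y) = 0*k + k = 0 + k = k)
T = 3969 (T = (-63)² = 3969)
-33918/T - 33511/n(83/E(-11), 78) = -33918/3969 - 33511/(83/(7/6)) = -33918*1/3969 - 33511/(83*(6/7)) = -11306/1323 - 33511/498/7 = -11306/1323 - 33511*7/498 = -11306/1323 - 234577/498 = -105325253/219618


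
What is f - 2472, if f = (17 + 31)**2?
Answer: -168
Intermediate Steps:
f = 2304 (f = 48**2 = 2304)
f - 2472 = 2304 - 2472 = -168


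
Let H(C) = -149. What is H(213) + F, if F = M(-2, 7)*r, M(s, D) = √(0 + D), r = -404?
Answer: -149 - 404*√7 ≈ -1217.9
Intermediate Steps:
M(s, D) = √D
F = -404*√7 (F = √7*(-404) = -404*√7 ≈ -1068.9)
H(213) + F = -149 - 404*√7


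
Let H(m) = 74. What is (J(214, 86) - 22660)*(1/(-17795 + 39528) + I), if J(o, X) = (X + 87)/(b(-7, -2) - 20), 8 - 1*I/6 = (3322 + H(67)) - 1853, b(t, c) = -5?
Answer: 113425794119217/543325 ≈ 2.0876e+8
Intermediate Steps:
I = -9210 (I = 48 - 6*((3322 + 74) - 1853) = 48 - 6*(3396 - 1853) = 48 - 6*1543 = 48 - 9258 = -9210)
J(o, X) = -87/25 - X/25 (J(o, X) = (X + 87)/(-5 - 20) = (87 + X)/(-25) = (87 + X)*(-1/25) = -87/25 - X/25)
(J(214, 86) - 22660)*(1/(-17795 + 39528) + I) = ((-87/25 - 1/25*86) - 22660)*(1/(-17795 + 39528) - 9210) = ((-87/25 - 86/25) - 22660)*(1/21733 - 9210) = (-173/25 - 22660)*(1/21733 - 9210) = -566673/25*(-200160929/21733) = 113425794119217/543325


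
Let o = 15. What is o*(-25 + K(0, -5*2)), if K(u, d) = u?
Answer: -375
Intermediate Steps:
o*(-25 + K(0, -5*2)) = 15*(-25 + 0) = 15*(-25) = -375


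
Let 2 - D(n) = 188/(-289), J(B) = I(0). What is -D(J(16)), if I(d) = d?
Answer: -766/289 ≈ -2.6505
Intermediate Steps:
J(B) = 0
D(n) = 766/289 (D(n) = 2 - 188/(-289) = 2 - 188*(-1)/289 = 2 - 1*(-188/289) = 2 + 188/289 = 766/289)
-D(J(16)) = -1*766/289 = -766/289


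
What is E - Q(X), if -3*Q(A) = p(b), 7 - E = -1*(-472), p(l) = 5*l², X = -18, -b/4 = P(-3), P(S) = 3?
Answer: -225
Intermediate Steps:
b = -12 (b = -4*3 = -12)
E = -465 (E = 7 - (-1)*(-472) = 7 - 1*472 = 7 - 472 = -465)
Q(A) = -240 (Q(A) = -5*(-12)²/3 = -5*144/3 = -⅓*720 = -240)
E - Q(X) = -465 - 1*(-240) = -465 + 240 = -225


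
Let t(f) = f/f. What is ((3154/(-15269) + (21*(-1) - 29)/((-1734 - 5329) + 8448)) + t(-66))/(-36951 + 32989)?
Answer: -457595/2393904358 ≈ -0.00019115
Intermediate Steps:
t(f) = 1
((3154/(-15269) + (21*(-1) - 29)/((-1734 - 5329) + 8448)) + t(-66))/(-36951 + 32989) = ((3154/(-15269) + (21*(-1) - 29)/((-1734 - 5329) + 8448)) + 1)/(-36951 + 32989) = ((3154*(-1/15269) + (-21 - 29)/(-7063 + 8448)) + 1)/(-3962) = ((-3154/15269 - 50/1385) + 1)*(-1/3962) = ((-3154/15269 - 50*1/1385) + 1)*(-1/3962) = ((-3154/15269 - 10/277) + 1)*(-1/3962) = (-1026348/4229513 + 1)*(-1/3962) = (3203165/4229513)*(-1/3962) = -457595/2393904358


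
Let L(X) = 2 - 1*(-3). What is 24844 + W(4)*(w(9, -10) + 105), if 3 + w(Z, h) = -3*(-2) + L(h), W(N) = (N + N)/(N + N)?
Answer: 24957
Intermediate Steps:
W(N) = 1 (W(N) = (2*N)/((2*N)) = (2*N)*(1/(2*N)) = 1)
L(X) = 5 (L(X) = 2 + 3 = 5)
w(Z, h) = 8 (w(Z, h) = -3 + (-3*(-2) + 5) = -3 + (6 + 5) = -3 + 11 = 8)
24844 + W(4)*(w(9, -10) + 105) = 24844 + 1*(8 + 105) = 24844 + 1*113 = 24844 + 113 = 24957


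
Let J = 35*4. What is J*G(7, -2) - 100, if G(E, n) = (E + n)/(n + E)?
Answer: 40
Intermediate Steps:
G(E, n) = 1 (G(E, n) = (E + n)/(E + n) = 1)
J = 140
J*G(7, -2) - 100 = 140*1 - 100 = 140 - 100 = 40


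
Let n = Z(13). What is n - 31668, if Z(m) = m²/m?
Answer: -31655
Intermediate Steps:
Z(m) = m
n = 13
n - 31668 = 13 - 31668 = -31655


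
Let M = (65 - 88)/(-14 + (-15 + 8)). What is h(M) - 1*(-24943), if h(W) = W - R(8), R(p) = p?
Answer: 523658/21 ≈ 24936.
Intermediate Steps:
M = 23/21 (M = -23/(-14 - 7) = -23/(-21) = -23*(-1/21) = 23/21 ≈ 1.0952)
h(W) = -8 + W (h(W) = W - 1*8 = W - 8 = -8 + W)
h(M) - 1*(-24943) = (-8 + 23/21) - 1*(-24943) = -145/21 + 24943 = 523658/21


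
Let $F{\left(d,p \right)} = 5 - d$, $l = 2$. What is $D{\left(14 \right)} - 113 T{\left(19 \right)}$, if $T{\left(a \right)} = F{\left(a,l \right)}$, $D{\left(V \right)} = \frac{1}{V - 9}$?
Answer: $\frac{7911}{5} \approx 1582.2$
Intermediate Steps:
$D{\left(V \right)} = \frac{1}{-9 + V}$
$T{\left(a \right)} = 5 - a$
$D{\left(14 \right)} - 113 T{\left(19 \right)} = \frac{1}{-9 + 14} - 113 \left(5 - 19\right) = \frac{1}{5} - 113 \left(5 - 19\right) = \frac{1}{5} - -1582 = \frac{1}{5} + 1582 = \frac{7911}{5}$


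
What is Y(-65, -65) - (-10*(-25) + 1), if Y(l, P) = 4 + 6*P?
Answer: -637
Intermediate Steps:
Y(-65, -65) - (-10*(-25) + 1) = (4 + 6*(-65)) - (-10*(-25) + 1) = (4 - 390) - (250 + 1) = -386 - 1*251 = -386 - 251 = -637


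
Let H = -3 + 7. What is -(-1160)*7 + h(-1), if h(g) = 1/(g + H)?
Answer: 24361/3 ≈ 8120.3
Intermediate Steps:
H = 4
h(g) = 1/(4 + g) (h(g) = 1/(g + 4) = 1/(4 + g))
-(-1160)*7 + h(-1) = -(-1160)*7 + 1/(4 - 1) = -116*(-70) + 1/3 = 8120 + ⅓ = 24361/3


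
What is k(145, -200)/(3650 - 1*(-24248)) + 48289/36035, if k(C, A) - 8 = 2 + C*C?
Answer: 2105162747/1005304430 ≈ 2.0941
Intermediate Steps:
k(C, A) = 10 + C² (k(C, A) = 8 + (2 + C*C) = 8 + (2 + C²) = 10 + C²)
k(145, -200)/(3650 - 1*(-24248)) + 48289/36035 = (10 + 145²)/(3650 - 1*(-24248)) + 48289/36035 = (10 + 21025)/(3650 + 24248) + 48289*(1/36035) = 21035/27898 + 48289/36035 = 2105162747/1005304430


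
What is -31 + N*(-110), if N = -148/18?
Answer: 7861/9 ≈ 873.44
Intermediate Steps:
N = -74/9 (N = -148*1/18 = -74/9 ≈ -8.2222)
-31 + N*(-110) = -31 - 74/9*(-110) = -31 + 8140/9 = 7861/9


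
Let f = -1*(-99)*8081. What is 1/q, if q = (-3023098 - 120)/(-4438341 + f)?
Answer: 1819161/1511609 ≈ 1.2035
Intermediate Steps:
f = 800019 (f = 99*8081 = 800019)
q = 1511609/1819161 (q = (-3023098 - 120)/(-4438341 + 800019) = -3023218/(-3638322) = -3023218*(-1/3638322) = 1511609/1819161 ≈ 0.83094)
1/q = 1/(1511609/1819161) = 1819161/1511609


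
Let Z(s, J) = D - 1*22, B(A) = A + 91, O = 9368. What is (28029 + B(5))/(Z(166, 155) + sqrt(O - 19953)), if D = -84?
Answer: -2981250/21821 - 28125*I*sqrt(10585)/21821 ≈ -136.62 - 132.61*I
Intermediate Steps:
B(A) = 91 + A
Z(s, J) = -106 (Z(s, J) = -84 - 1*22 = -84 - 22 = -106)
(28029 + B(5))/(Z(166, 155) + sqrt(O - 19953)) = (28029 + (91 + 5))/(-106 + sqrt(9368 - 19953)) = (28029 + 96)/(-106 + sqrt(-10585)) = 28125/(-106 + I*sqrt(10585))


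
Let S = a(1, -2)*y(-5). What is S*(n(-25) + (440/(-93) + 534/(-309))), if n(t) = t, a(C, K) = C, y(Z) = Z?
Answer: 1506745/9579 ≈ 157.30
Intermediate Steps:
S = -5 (S = 1*(-5) = -5)
S*(n(-25) + (440/(-93) + 534/(-309))) = -5*(-25 + (440/(-93) + 534/(-309))) = -5*(-25 + (440*(-1/93) + 534*(-1/309))) = -5*(-25 + (-440/93 - 178/103)) = -5*(-25 - 61874/9579) = -5*(-301349/9579) = 1506745/9579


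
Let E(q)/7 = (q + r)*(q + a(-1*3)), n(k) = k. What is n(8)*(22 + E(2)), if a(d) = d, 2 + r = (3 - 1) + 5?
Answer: -216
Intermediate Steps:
r = 5 (r = -2 + ((3 - 1) + 5) = -2 + (2 + 5) = -2 + 7 = 5)
E(q) = 7*(-3 + q)*(5 + q) (E(q) = 7*((q + 5)*(q - 1*3)) = 7*((5 + q)*(q - 3)) = 7*((5 + q)*(-3 + q)) = 7*((-3 + q)*(5 + q)) = 7*(-3 + q)*(5 + q))
n(8)*(22 + E(2)) = 8*(22 + (-105 + 7*2² + 14*2)) = 8*(22 + (-105 + 7*4 + 28)) = 8*(22 + (-105 + 28 + 28)) = 8*(22 - 49) = 8*(-27) = -216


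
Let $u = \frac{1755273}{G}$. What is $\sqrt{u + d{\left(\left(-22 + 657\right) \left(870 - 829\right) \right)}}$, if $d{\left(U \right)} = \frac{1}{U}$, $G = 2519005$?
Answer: $\frac{2 \sqrt{29971798532158142230}}{13116459035} \approx 0.83478$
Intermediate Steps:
$u = \frac{1755273}{2519005} \approx 0.69681$
$\sqrt{u + d{\left(\left(-22 + 657\right) \left(870 - 829\right) \right)}} = \sqrt{\frac{1755273}{2519005} + \frac{1}{\left(-22 + 657\right) \left(870 - 829\right)}} = \sqrt{\frac{1755273}{2519005} + \frac{1}{635 \cdot 41}} = \sqrt{\frac{1755273}{2519005} + \frac{1}{26035}} = \sqrt{\frac{9140210312}{13116459035}} = \frac{2 \sqrt{29971798532158142230}}{13116459035}$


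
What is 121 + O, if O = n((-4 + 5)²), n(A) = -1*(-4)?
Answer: 125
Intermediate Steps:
n(A) = 4
O = 4
121 + O = 121 + 4 = 125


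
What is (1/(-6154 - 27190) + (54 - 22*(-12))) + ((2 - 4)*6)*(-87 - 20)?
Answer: 53417087/33344 ≈ 1602.0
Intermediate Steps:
(1/(-6154 - 27190) + (54 - 22*(-12))) + ((2 - 4)*6)*(-87 - 20) = (1/(-33344) + (54 + 264)) - 2*6*(-107) = (-1/33344 + 318) - 12*(-107) = 10603391/33344 + 1284 = 53417087/33344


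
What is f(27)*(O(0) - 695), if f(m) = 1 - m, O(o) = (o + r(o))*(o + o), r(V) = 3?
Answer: 18070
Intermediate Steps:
O(o) = 2*o*(3 + o) (O(o) = (o + 3)*(o + o) = (3 + o)*(2*o) = 2*o*(3 + o))
f(27)*(O(0) - 695) = (1 - 1*27)*(2*0*(3 + 0) - 695) = (1 - 27)*(2*0*3 - 695) = -26*(0 - 695) = -26*(-695) = 18070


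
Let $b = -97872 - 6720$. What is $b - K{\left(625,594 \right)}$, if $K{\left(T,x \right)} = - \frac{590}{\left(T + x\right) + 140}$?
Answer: $- \frac{142139938}{1359} \approx -1.0459 \cdot 10^{5}$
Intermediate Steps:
$b = -104592$
$K{\left(T,x \right)} = - \frac{590}{140 + T + x}$
$b - K{\left(625,594 \right)} = -104592 - - \frac{590}{140 + 625 + 594} = -104592 - - \frac{590}{1359} = -104592 + \frac{590}{1359} = - \frac{142139938}{1359}$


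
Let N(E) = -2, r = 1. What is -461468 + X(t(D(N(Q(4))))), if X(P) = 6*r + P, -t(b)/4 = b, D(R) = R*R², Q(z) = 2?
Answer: -461430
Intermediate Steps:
D(R) = R³
t(b) = -4*b
X(P) = 6 + P (X(P) = 6*1 + P = 6 + P)
-461468 + X(t(D(N(Q(4))))) = -461468 + (6 - 4*(-2)³) = -461468 + (6 - 4*(-8)) = -461468 + (6 + 32) = -461468 + 38 = -461430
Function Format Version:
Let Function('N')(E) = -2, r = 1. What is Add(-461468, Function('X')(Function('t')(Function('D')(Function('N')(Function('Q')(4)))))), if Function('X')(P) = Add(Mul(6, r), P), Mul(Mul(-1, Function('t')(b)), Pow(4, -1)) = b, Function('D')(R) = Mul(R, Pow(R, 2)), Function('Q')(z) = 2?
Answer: -461430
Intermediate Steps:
Function('D')(R) = Pow(R, 3)
Function('t')(b) = Mul(-4, b)
Function('X')(P) = Add(6, P) (Function('X')(P) = Add(Mul(6, 1), P) = Add(6, P))
Add(-461468, Function('X')(Function('t')(Function('D')(Function('N')(Function('Q')(4)))))) = Add(-461468, Add(6, Mul(-4, Pow(-2, 3)))) = Add(-461468, Add(6, Mul(-4, -8))) = Add(-461468, Add(6, 32)) = Add(-461468, 38) = -461430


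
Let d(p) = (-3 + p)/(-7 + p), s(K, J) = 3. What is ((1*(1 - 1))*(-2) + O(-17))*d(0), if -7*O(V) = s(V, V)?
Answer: -9/49 ≈ -0.18367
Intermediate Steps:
O(V) = -3/7 (O(V) = -⅐*3 = -3/7)
d(p) = (-3 + p)/(-7 + p)
((1*(1 - 1))*(-2) + O(-17))*d(0) = ((1*(1 - 1))*(-2) - 3/7)*((-3 + 0)/(-7 + 0)) = ((1*0)*(-2) - 3/7)*(-3/(-7)) = (0*(-2) - 3/7)*(-⅐*(-3)) = (0 - 3/7)*(3/7) = -3/7*3/7 = -9/49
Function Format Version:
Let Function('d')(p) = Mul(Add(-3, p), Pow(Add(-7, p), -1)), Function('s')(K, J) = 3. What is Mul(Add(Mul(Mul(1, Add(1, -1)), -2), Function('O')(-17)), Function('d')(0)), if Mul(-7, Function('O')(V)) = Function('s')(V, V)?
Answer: Rational(-9, 49) ≈ -0.18367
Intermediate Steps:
Function('O')(V) = Rational(-3, 7) (Function('O')(V) = Mul(Rational(-1, 7), 3) = Rational(-3, 7))
Function('d')(p) = Mul(Pow(Add(-7, p), -1), Add(-3, p))
Mul(Add(Mul(Mul(1, Add(1, -1)), -2), Function('O')(-17)), Function('d')(0)) = Mul(Add(Mul(Mul(1, Add(1, -1)), -2), Rational(-3, 7)), Mul(Pow(Add(-7, 0), -1), Add(-3, 0))) = Mul(Add(Mul(Mul(1, 0), -2), Rational(-3, 7)), Mul(Pow(-7, -1), -3)) = Mul(Add(Mul(0, -2), Rational(-3, 7)), Mul(Rational(-1, 7), -3)) = Mul(Add(0, Rational(-3, 7)), Rational(3, 7)) = Mul(Rational(-3, 7), Rational(3, 7)) = Rational(-9, 49)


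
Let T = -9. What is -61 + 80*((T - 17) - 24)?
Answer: -4061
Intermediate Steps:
-61 + 80*((T - 17) - 24) = -61 + 80*((-9 - 17) - 24) = -61 + 80*(-26 - 24) = -61 + 80*(-50) = -61 - 4000 = -4061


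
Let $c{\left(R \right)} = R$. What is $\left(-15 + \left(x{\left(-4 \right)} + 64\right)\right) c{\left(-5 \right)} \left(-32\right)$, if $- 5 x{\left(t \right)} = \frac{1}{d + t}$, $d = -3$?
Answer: $\frac{54912}{7} \approx 7844.6$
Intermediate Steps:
$x{\left(t \right)} = - \frac{1}{5 \left(-3 + t\right)}$
$\left(-15 + \left(x{\left(-4 \right)} + 64\right)\right) c{\left(-5 \right)} \left(-32\right) = \left(-15 + \left(- \frac{1}{-15 + 5 \left(-4\right)} + 64\right)\right) \left(\left(-5\right) \left(-32\right)\right) = \left(-15 + \left(- \frac{1}{-15 - 20} + 64\right)\right) 160 = \left(-15 + \left(- \frac{1}{-35} + 64\right)\right) 160 = \left(-15 + \left(\left(-1\right) \left(- \frac{1}{35}\right) + 64\right)\right) 160 = \left(-15 + \left(\frac{1}{35} + 64\right)\right) 160 = \left(-15 + \frac{2241}{35}\right) 160 = \frac{1716}{35} \cdot 160 = \frac{54912}{7}$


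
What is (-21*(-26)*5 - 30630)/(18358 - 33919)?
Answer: 3100/1729 ≈ 1.7929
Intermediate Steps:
(-21*(-26)*5 - 30630)/(18358 - 33919) = (546*5 - 30630)/(-15561) = (2730 - 30630)*(-1/15561) = -27900*(-1/15561) = 3100/1729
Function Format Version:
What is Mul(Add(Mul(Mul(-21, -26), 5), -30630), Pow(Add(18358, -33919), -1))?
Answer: Rational(3100, 1729) ≈ 1.7929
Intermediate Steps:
Mul(Add(Mul(Mul(-21, -26), 5), -30630), Pow(Add(18358, -33919), -1)) = Mul(Add(Mul(546, 5), -30630), Pow(-15561, -1)) = Mul(Add(2730, -30630), Rational(-1, 15561)) = Mul(-27900, Rational(-1, 15561)) = Rational(3100, 1729)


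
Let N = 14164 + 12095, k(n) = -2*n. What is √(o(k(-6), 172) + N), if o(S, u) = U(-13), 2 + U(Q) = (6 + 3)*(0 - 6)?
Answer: √26203 ≈ 161.87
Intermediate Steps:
U(Q) = -56 (U(Q) = -2 + (6 + 3)*(0 - 6) = -2 + 9*(-6) = -2 - 54 = -56)
o(S, u) = -56
N = 26259
√(o(k(-6), 172) + N) = √(-56 + 26259) = √26203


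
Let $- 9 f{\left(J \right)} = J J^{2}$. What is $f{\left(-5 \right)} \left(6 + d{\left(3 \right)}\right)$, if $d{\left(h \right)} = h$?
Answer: $125$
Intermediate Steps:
$f{\left(J \right)} = - \frac{J^{3}}{9}$ ($f{\left(J \right)} = - \frac{J J^{2}}{9} = - \frac{J^{3}}{9}$)
$f{\left(-5 \right)} \left(6 + d{\left(3 \right)}\right) = - \frac{\left(-5\right)^{3}}{9} \left(6 + 3\right) = \left(- \frac{1}{9}\right) \left(-125\right) 9 = \frac{125}{9} \cdot 9 = 125$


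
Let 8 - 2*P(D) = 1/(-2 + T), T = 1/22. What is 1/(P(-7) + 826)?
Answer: 43/35701 ≈ 0.0012044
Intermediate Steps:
T = 1/22 ≈ 0.045455
P(D) = 183/43 (P(D) = 4 - 1/(2*(-2 + 1/22)) = 4 - 1/(2*(-43/22)) = 4 - ½*(-22/43) = 4 + 11/43 = 183/43)
1/(P(-7) + 826) = 1/(183/43 + 826) = 1/(35701/43) = 43/35701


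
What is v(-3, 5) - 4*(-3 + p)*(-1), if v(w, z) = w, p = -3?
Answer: -27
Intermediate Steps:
v(-3, 5) - 4*(-3 + p)*(-1) = -3 - 4*(-3 - 3)*(-1) = -3 - (-24)*(-1) = -3 - 4*6 = -3 - 24 = -27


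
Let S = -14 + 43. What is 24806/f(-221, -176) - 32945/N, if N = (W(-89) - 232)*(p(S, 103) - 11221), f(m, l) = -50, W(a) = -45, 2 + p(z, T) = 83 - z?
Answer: -38373386264/77345325 ≈ -496.13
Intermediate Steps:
S = 29
p(z, T) = 81 - z (p(z, T) = -2 + (83 - z) = 81 - z)
N = 3093813 (N = (-45 - 232)*((81 - 1*29) - 11221) = -277*((81 - 29) - 11221) = -277*(52 - 11221) = -277*(-11169) = 3093813)
24806/f(-221, -176) - 32945/N = 24806/(-50) - 32945/3093813 = 24806*(-1/50) - 32945*1/3093813 = -12403/25 - 32945/3093813 = -38373386264/77345325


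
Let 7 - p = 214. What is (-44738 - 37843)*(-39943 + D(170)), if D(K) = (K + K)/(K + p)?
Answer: 122073794211/37 ≈ 3.2993e+9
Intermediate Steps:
p = -207 (p = 7 - 1*214 = 7 - 214 = -207)
D(K) = 2*K/(-207 + K) (D(K) = (K + K)/(K - 207) = (2*K)/(-207 + K) = 2*K/(-207 + K))
(-44738 - 37843)*(-39943 + D(170)) = (-44738 - 37843)*(-39943 + 2*170/(-207 + 170)) = -82581*(-39943 + 2*170/(-37)) = -82581*(-39943 + 2*170*(-1/37)) = -82581*(-39943 - 340/37) = -82581*(-1478231/37) = 122073794211/37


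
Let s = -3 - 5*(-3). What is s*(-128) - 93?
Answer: -1629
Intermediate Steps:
s = 12 (s = -3 + 15 = 12)
s*(-128) - 93 = 12*(-128) - 93 = -1536 - 93 = -1629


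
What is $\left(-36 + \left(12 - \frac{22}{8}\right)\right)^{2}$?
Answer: $\frac{11449}{16} \approx 715.56$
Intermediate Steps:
$\left(-36 + \left(12 - \frac{22}{8}\right)\right)^{2} = \left(-36 + \left(12 - \frac{11}{4}\right)\right)^{2} = \left(-36 + \frac{37}{4}\right)^{2} = \left(- \frac{107}{4}\right)^{2} = \frac{11449}{16}$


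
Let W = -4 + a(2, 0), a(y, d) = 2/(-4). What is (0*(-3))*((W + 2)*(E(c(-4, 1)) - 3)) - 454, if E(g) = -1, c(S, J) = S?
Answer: -454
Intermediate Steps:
a(y, d) = -1/2 (a(y, d) = 2*(-1/4) = -1/2)
W = -9/2 (W = -4 - 1/2 = -9/2 ≈ -4.5000)
(0*(-3))*((W + 2)*(E(c(-4, 1)) - 3)) - 454 = (0*(-3))*((-9/2 + 2)*(-1 - 3)) - 454 = 0*(-5/2*(-4)) - 454 = 0*10 - 454 = 0 - 454 = -454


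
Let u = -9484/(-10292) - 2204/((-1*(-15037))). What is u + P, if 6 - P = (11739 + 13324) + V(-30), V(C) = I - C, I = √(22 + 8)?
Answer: -970591090652/38690201 - √30 ≈ -25092.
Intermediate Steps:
I = √30 ≈ 5.4772
V(C) = √30 - C
P = -25087 - √30 (P = 6 - ((11739 + 13324) + (√30 - 1*(-30))) = 6 - (25063 + (√30 + 30)) = 6 - (25063 + (30 + √30)) = 6 - (25093 + √30) = 6 + (-25093 - √30) = -25087 - √30 ≈ -25092.)
u = 29981835/38690201 (u = -9484*(-1/10292) - 2204/15037 = 2371/2573 - 2204*1/15037 = 2371/2573 - 2204/15037 = 29981835/38690201 ≈ 0.77492)
u + P = 29981835/38690201 + (-25087 - √30) = -970591090652/38690201 - √30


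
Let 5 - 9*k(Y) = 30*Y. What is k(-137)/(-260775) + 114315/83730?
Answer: 3572665309/2620162890 ≈ 1.3635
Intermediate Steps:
k(Y) = 5/9 - 10*Y/3
k(-137)/(-260775) + 114315/83730 = (5/9 - 10/3*(-137))/(-260775) + 114315/83730 = (5/9 + 1370/3)*(-1/260775) + 114315*(1/83730) = (4115/9)*(-1/260775) + 7621/5582 = -823/469395 + 7621/5582 = 3572665309/2620162890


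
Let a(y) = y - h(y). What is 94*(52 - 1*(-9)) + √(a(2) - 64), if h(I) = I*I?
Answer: 5734 + I*√66 ≈ 5734.0 + 8.124*I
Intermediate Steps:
h(I) = I²
a(y) = y - y²
94*(52 - 1*(-9)) + √(a(2) - 64) = 94*(52 - 1*(-9)) + √(2*(1 - 1*2) - 64) = 94*(52 + 9) + √(2*(1 - 2) - 64) = 94*61 + √(2*(-1) - 64) = 5734 + √(-2 - 64) = 5734 + √(-66) = 5734 + I*√66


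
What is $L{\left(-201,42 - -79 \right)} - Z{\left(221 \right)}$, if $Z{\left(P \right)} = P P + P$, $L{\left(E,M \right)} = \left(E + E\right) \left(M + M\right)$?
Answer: $-146346$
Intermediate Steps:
$L{\left(E,M \right)} = 4 E M$ ($L{\left(E,M \right)} = 2 E 2 M = 4 E M$)
$Z{\left(P \right)} = P + P^{2}$ ($Z{\left(P \right)} = P^{2} + P = P + P^{2}$)
$L{\left(-201,42 - -79 \right)} - Z{\left(221 \right)} = 4 \left(-201\right) \left(42 - -79\right) - 221 \left(1 + 221\right) = 4 \left(-201\right) \left(42 + 79\right) - 221 \cdot 222 = 4 \left(-201\right) 121 - 49062 = -97284 - 49062 = -146346$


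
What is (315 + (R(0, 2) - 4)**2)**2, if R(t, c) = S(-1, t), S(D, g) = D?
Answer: 115600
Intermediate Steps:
R(t, c) = -1
(315 + (R(0, 2) - 4)**2)**2 = (315 + (-1 - 4)**2)**2 = (315 + (-5)**2)**2 = (315 + 25)**2 = 340**2 = 115600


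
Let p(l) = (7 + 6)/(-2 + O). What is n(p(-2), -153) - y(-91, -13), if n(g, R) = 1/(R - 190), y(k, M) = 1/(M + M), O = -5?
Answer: 317/8918 ≈ 0.035546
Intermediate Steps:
y(k, M) = 1/(2*M)
p(l) = -13/7 (p(l) = (7 + 6)/(-2 - 5) = 13/(-7) = 13*(-⅐) = -13/7)
n(g, R) = 1/(-190 + R)
n(p(-2), -153) - y(-91, -13) = 1/(-190 - 153) - 1/(2*(-13)) = 1/(-343) - (-1)/(2*13) = -1/343 - 1*(-1/26) = -1/343 + 1/26 = 317/8918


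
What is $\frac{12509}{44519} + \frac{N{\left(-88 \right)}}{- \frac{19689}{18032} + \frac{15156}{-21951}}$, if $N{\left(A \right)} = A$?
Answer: $\frac{173279950081987}{3489726835321} \approx 49.654$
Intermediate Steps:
$\frac{12509}{44519} + \frac{N{\left(-88 \right)}}{- \frac{19689}{18032} + \frac{15156}{-21951}} = \frac{12509}{44519} - \frac{88}{- \frac{19689}{18032} + \frac{15156}{-21951}} = 12509 \cdot \frac{1}{44519} - \frac{88}{\left(-19689\right) \frac{1}{18032} + 15156 \left(- \frac{1}{21951}\right)} = \frac{12509}{44519} - \frac{88}{- \frac{19689}{18032} - \frac{1684}{2439}} = \frac{12509}{44519} - \frac{88}{- \frac{78387359}{43980048}} = \frac{12509}{44519} - - \frac{3870244224}{78387359} = \frac{12509}{44519} + \frac{3870244224}{78387359} = \frac{173279950081987}{3489726835321}$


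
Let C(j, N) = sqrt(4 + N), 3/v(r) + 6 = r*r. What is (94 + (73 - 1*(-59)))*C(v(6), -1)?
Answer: 226*sqrt(3) ≈ 391.44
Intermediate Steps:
v(r) = 3/(-6 + r**2) (v(r) = 3/(-6 + r*r) = 3/(-6 + r**2))
(94 + (73 - 1*(-59)))*C(v(6), -1) = (94 + (73 - 1*(-59)))*sqrt(4 - 1) = (94 + (73 + 59))*sqrt(3) = (94 + 132)*sqrt(3) = 226*sqrt(3)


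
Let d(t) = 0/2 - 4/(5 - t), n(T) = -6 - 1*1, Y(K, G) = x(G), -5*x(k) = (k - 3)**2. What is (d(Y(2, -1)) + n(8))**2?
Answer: 94249/1681 ≈ 56.067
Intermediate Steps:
x(k) = -(-3 + k)**2/5 (x(k) = -(k - 3)**2/5 = -(-3 + k)**2/5)
Y(K, G) = -(-3 + G)**2/5
n(T) = -7 (n(T) = -6 - 1 = -7)
d(t) = -4/(5 - t) (d(t) = 0*(1/2) - 4/(5 - t) = 0 - 4/(5 - t) = -4/(5 - t))
(d(Y(2, -1)) + n(8))**2 = (4/(-5 - (-3 - 1)**2/5) - 7)**2 = (4/(-5 - 1/5*(-4)**2) - 7)**2 = (4/(-5 - 1/5*16) - 7)**2 = (4/(-5 - 16/5) - 7)**2 = (4/(-41/5) - 7)**2 = (4*(-5/41) - 7)**2 = (-20/41 - 7)**2 = (-307/41)**2 = 94249/1681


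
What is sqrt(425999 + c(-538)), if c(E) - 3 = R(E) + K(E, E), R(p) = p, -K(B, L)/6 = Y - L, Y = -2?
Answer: 2*sqrt(105562) ≈ 649.81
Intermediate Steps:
K(B, L) = 12 + 6*L (K(B, L) = -6*(-2 - L) = 12 + 6*L)
c(E) = 15 + 7*E (c(E) = 3 + (E + (12 + 6*E)) = 3 + (12 + 7*E) = 15 + 7*E)
sqrt(425999 + c(-538)) = sqrt(425999 + (15 + 7*(-538))) = sqrt(425999 + (15 - 3766)) = sqrt(425999 - 3751) = sqrt(422248) = 2*sqrt(105562)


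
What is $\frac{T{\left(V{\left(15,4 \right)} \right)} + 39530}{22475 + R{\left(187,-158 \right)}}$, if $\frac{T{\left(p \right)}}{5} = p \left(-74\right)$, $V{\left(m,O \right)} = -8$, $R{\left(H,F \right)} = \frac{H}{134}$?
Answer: $\frac{5693660}{3011837} \approx 1.8904$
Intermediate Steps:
$R{\left(H,F \right)} = \frac{H}{134}$ ($R{\left(H,F \right)} = H \frac{1}{134} = \frac{H}{134}$)
$T{\left(p \right)} = - 370 p$ ($T{\left(p \right)} = 5 p \left(-74\right) = 5 \left(- 74 p\right) = - 370 p$)
$\frac{T{\left(V{\left(15,4 \right)} \right)} + 39530}{22475 + R{\left(187,-158 \right)}} = \frac{\left(-370\right) \left(-8\right) + 39530}{22475 + \frac{1}{134} \cdot 187} = \frac{2960 + 39530}{22475 + \frac{187}{134}} = \frac{42490}{\frac{3011837}{134}} = 42490 \cdot \frac{134}{3011837} = \frac{5693660}{3011837}$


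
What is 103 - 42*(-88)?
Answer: 3799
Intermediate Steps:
103 - 42*(-88) = 103 + 3696 = 3799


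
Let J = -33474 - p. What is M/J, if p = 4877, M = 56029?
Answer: -56029/38351 ≈ -1.4610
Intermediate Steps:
J = -38351 (J = -33474 - 1*4877 = -33474 - 4877 = -38351)
M/J = 56029/(-38351) = 56029*(-1/38351) = -56029/38351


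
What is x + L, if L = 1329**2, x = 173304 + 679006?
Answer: 2618551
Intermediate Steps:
x = 852310
L = 1766241
x + L = 852310 + 1766241 = 2618551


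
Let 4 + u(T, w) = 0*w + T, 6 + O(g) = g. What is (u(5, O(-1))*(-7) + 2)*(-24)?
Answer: 120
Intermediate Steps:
O(g) = -6 + g
u(T, w) = -4 + T (u(T, w) = -4 + (0*w + T) = -4 + (0 + T) = -4 + T)
(u(5, O(-1))*(-7) + 2)*(-24) = ((-4 + 5)*(-7) + 2)*(-24) = (1*(-7) + 2)*(-24) = (-7 + 2)*(-24) = -5*(-24) = 120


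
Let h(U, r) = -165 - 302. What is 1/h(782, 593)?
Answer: -1/467 ≈ -0.0021413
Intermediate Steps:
h(U, r) = -467
1/h(782, 593) = 1/(-467) = -1/467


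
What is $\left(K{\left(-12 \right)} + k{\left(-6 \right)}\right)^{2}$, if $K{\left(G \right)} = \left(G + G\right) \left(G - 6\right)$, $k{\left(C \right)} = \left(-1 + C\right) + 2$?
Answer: $182329$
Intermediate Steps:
$k{\left(C \right)} = 1 + C$
$K{\left(G \right)} = 2 G \left(-6 + G\right)$
$\left(K{\left(-12 \right)} + k{\left(-6 \right)}\right)^{2} = \left(2 \left(-12\right) \left(-6 - 12\right) + \left(1 - 6\right)\right)^{2} = \left(2 \left(-12\right) \left(-18\right) - 5\right)^{2} = \left(432 - 5\right)^{2} = 427^{2} = 182329$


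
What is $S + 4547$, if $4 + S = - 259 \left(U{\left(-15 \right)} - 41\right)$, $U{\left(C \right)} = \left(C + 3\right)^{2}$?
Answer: $-22134$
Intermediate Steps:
$U{\left(C \right)} = \left(3 + C\right)^{2}$
$S = -26681$ ($S = -4 - 259 \left(\left(3 - 15\right)^{2} - 41\right) = -4 - 259 \left(\left(-12\right)^{2} - 41\right) = -4 - 259 \left(144 - 41\right) = -4 - 26677 = -26681$)
$S + 4547 = -26681 + 4547 = -22134$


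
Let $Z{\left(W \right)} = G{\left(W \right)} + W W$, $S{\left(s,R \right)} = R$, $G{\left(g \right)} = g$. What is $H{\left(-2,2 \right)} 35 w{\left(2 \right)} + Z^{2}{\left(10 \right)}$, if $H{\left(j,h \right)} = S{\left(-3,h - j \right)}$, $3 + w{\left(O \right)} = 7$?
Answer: $12660$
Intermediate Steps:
$w{\left(O \right)} = 4$ ($w{\left(O \right)} = -3 + 7 = 4$)
$Z{\left(W \right)} = W + W^{2}$ ($Z{\left(W \right)} = W + W W = W + W^{2}$)
$H{\left(j,h \right)} = h - j$
$H{\left(-2,2 \right)} 35 w{\left(2 \right)} + Z^{2}{\left(10 \right)} = \left(2 - -2\right) 35 \cdot 4 + \left(10 \left(1 + 10\right)\right)^{2} = \left(2 + 2\right) 35 \cdot 4 + \left(10 \cdot 11\right)^{2} = 4 \cdot 35 \cdot 4 + 110^{2} = 140 \cdot 4 + 12100 = 560 + 12100 = 12660$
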